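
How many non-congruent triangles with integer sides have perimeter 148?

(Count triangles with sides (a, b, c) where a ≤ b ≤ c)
Let a ≤ b ≤ c with a + b + c = 148. The only binding inequality is a + b > c, i.e. 148 − c > c, so c < 148/2; and c ≥ 148/3 since c is the largest side.
So 50 ≤ c ≤ 73. For each c, b runs from ⌈(148 − c)/2⌉ up to c (then a = 148 − b − c satisfies 1 ≤ a ≤ b automatically), giving c − ⌈(148 − c)/2⌉ + 1 choices.
Summing over c: 2 + 3 + 5 + 6 + … + 35 + 36  (24 terms, c = 50, …, 73) = 456
Check (closed form: nearest integer to p²/48 for even p, (p+3)²/48 for odd p): 148²/48 = 21904/48 ≈ 456.33 → 456

456 triangles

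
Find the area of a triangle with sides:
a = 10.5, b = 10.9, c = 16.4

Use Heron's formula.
s = (10.5 + 10.9 + 16.4)/2 = 37.8/2 = 18.9
s − a = 8.4, s − b = 8, s − c = 2.5
s(s−a)(s−b)(s−c) = 18.9·8.4·8·2.5 ≈ 3175.2
Area = √3175.2 ≈ 56.3489

Area = 56.35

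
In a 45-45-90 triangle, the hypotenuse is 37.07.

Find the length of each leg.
In a 45-45-90 triangle hypotenuse = leg·√2, so leg = hypotenuse/√2.
Leg = 37.07/√2 ≈ 37.07/1.41421 ≈ 26.2124

Each leg = 26.21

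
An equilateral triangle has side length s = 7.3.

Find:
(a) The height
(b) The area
(a) The height splits the triangle into two 30-60-90 halves: h = s·√3/2 = 7.3·1.73205/2 ≈ 12.644/2 ≈ 6.32199
(b) Area = (√3/4)·s² = (√3/4)·7.3² = (√3/4)·53.29 ≈ 0.433013·53.29 ≈ 23.0752

Height = 6.322, Area = 23.08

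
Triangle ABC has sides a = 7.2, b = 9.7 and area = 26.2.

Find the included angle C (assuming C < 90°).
Area = ½·a·b·sin(C)  ⇒  sin(C) = 2·Area/(a·b) = 2·26.2/(7.2·9.7) = 52.4/69.84 ≈ 0.750286
C = arcsin(0.750286) ≈ 48.6152° (taking the acute solution since C < 90°)

C = 48.62°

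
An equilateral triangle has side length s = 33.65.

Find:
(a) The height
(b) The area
(a) The height splits the triangle into two 30-60-90 halves: h = s·√3/2 = 33.65·1.73205/2 ≈ 58.2835/2 ≈ 29.1418
(b) Area = (√3/4)·s² = (√3/4)·33.65² = (√3/4)·1132.3225 ≈ 0.433013·1132.3225 ≈ 490.31

Height = 29.14, Area = 490.3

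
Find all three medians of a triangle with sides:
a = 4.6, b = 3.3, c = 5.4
Median formula: m_a = ½√(2b² + 2c² − a²) (and cyclically). a² = 21.16, b² = 10.89, c² = 29.16.
m_a = ½√(2·10.89 + 2·29.16 − 21.16) = ½√58.94 ≈ ½·7.67724 ≈ 3.83862
m_b = ½√(2·21.16 + 2·29.16 − 10.89) = ½√89.75 ≈ ½·9.47365 ≈ 4.73682
m_c = ½√(2·21.16 + 2·10.89 − 29.16) = ½√34.94 ≈ ½·5.91101 ≈ 2.9555

m_a = 3.839, m_b = 4.737, m_c = 2.956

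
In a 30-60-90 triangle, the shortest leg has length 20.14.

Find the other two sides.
In a 30-60-90 triangle the sides are in ratio 1 : √3 : 2 (short leg : long leg : hypotenuse).
Long leg = 20.14·√3 ≈ 20.14·1.73205 ≈ 34.8835
Hypotenuse = 2·20.14 = 40.28

Long leg = 20.14√3 = 34.88, Hypotenuse = 40.28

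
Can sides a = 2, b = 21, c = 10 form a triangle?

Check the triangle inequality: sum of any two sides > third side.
a + b vs c: 2 + 21 = 23 > 10  ✓
a + c vs b: 2 + 10 = 12 ≤ 21  ✗
b + c vs a: 21 + 10 = 31 > 2  ✓

No: 2 + 10 = 12 is not > 21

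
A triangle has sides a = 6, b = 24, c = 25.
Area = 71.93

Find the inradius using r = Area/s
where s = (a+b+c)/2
s = (6 + 24 + 25)/2 = 55/2 = 27.5
r = Area/s = 71.93/27.5 ≈ 2.61564

r = 2.616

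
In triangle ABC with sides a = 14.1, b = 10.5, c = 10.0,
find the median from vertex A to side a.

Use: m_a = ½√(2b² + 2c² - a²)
m_a = ½√(2·10.5² + 2·10.0² − 14.1²) = ½√(2·110.25 + 2·100 − 198.81) = ½√(220.5 + 200 − 198.81) = ½√221.69
√221.69 ≈ 14.8893, so m_a ≈ 7.44463

m_a = 7.445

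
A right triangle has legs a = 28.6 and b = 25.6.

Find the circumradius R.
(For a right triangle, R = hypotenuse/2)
Hypotenuse c = √(a² + b²) = √(817.96 + 655.36) = √1473.32 ≈ 38.3839
R = c/2 ≈ 38.3839/2 ≈ 19.1919

R = 19.19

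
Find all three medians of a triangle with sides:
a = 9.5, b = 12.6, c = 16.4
Median formula: m_a = ½√(2b² + 2c² − a²) (and cyclically). a² = 90.25, b² = 158.76, c² = 268.96.
m_a = ½√(2·158.76 + 2·268.96 − 90.25) = ½√765.19 ≈ ½·27.6621 ≈ 13.831
m_b = ½√(2·90.25 + 2·268.96 − 158.76) = ½√559.66 ≈ ½·23.6571 ≈ 11.8286
m_c = ½√(2·90.25 + 2·158.76 − 268.96) = ½√229.06 ≈ ½·15.1347 ≈ 7.56736

m_a = 13.83, m_b = 11.83, m_c = 7.567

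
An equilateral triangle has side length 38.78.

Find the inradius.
r = Area/s with s the semi-perimeter.
Area = (√3/4)·38.78² = (√3/4)·1503.8884 ≈ 0.433013·1503.8884 ≈ 651.203
s = 3·38.78/2 = 58.17
r ≈ 651.203/58.17 ≈ 11.1948
(Equivalently r = side/(2√3) = 38.78/3.4641 ≈ 11.1948.)

r = 11.19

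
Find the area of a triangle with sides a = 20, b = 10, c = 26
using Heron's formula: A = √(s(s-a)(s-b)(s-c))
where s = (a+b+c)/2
s = (20 + 10 + 26)/2 = 56/2 = 28
s − a = 8, s − b = 18, s − c = 2
s(s−a)(s−b)(s−c) = 28·8·18·2 = 8064
Area = √8064 ≈ 89.7998

s = 28.0, Area = 89.8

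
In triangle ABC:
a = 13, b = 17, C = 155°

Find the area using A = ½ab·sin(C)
A = ½·a·b·sin(C) = ½·13·17·sin(155°)
sin(155°) ≈ 0.422618
A ≈ ½·221·0.422618 = 110.5·0.422618 ≈ 46.6993

Area = 46.7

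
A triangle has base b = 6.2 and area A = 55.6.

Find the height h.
A = ½·b·h  ⇒  h = 2A/b = 2·55.6/6.2 = 111.2/6.2 ≈ 17.9355

h = 17.94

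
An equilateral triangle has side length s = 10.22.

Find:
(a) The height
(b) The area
(a) The height splits the triangle into two 30-60-90 halves: h = s·√3/2 = 10.22·1.73205/2 ≈ 17.7016/2 ≈ 8.85078
(b) Area = (√3/4)·s² = (√3/4)·10.22² = (√3/4)·104.4484 ≈ 0.433013·104.4484 ≈ 45.2275

Height = 8.851, Area = 45.23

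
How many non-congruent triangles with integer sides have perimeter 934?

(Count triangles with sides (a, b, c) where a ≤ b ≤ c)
Let a ≤ b ≤ c with a + b + c = 934. The only binding inequality is a + b > c, i.e. 934 − c > c, so c < 934/2; and c ≥ 934/3 since c is the largest side.
So 312 ≤ c ≤ 466. For each c, b runs from ⌈(934 − c)/2⌉ up to c (then a = 934 − b − c satisfies 1 ≤ a ≤ b automatically), giving c − ⌈(934 − c)/2⌉ + 1 choices.
Summing over c: 2 + 3 + 5 + 6 + … + 231 + 233  (155 terms, c = 312, …, 466) = 18174
Check (closed form: nearest integer to p²/48 for even p, (p+3)²/48 for odd p): 934²/48 = 872356/48 ≈ 18174.08 → 18174

18174 triangles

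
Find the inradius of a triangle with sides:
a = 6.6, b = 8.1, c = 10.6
r = Area/s where s is the semi-perimeter.
s = (6.6 + 8.1 + 10.6)/2 = 25.3/2 = 12.65
Area = √(s(s−a)(s−b)(s−c)) = √(12.65·6.05·4.55·2.05) ≈ √713.857 ≈ 26.7181
r ≈ 26.7181/12.65 ≈ 2.1121

r = 2.112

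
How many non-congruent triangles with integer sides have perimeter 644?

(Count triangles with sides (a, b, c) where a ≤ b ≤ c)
Let a ≤ b ≤ c with a + b + c = 644. The only binding inequality is a + b > c, i.e. 644 − c > c, so c < 644/2; and c ≥ 644/3 since c is the largest side.
So 215 ≤ c ≤ 321. For each c, b runs from ⌈(644 − c)/2⌉ up to c (then a = 644 − b − c satisfies 1 ≤ a ≤ b automatically), giving c − ⌈(644 − c)/2⌉ + 1 choices.
Summing over c: 1 + 3 + 4 + 6 + … + 159 + 160  (107 terms, c = 215, …, 321) = 8640
Check (closed form: nearest integer to p²/48 for even p, (p+3)²/48 for odd p): 644²/48 = 414736/48 ≈ 8640.33 → 8640

8640 triangles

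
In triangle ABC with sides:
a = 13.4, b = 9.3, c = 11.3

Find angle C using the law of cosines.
c² = a² + b² − 2ab·cos(C)  ⇒  cos(C) = (a² + b² − c²)/(2ab)
cos(C) = (13.4² + 9.3² − 11.3²)/(2·13.4·9.3) = (179.56 + 86.49 − 127.69)/249.24 = 138.36/249.24 ≈ 0.555128
C = arccos(0.555128) ≈ 56.2805°

C = 56.28°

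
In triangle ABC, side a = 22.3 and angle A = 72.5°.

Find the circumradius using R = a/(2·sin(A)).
R = a/(2·sin(A)) = 22.3/(2·sin(72.5°))
sin(72.5°) ≈ 0.953717
R ≈ 22.3/(2·0.953717) = 22.3/1.90743 ≈ 11.6911

R = 11.69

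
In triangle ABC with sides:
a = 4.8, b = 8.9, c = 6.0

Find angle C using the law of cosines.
c² = a² + b² − 2ab·cos(C)  ⇒  cos(C) = (a² + b² − c²)/(2ab)
cos(C) = (4.8² + 8.9² − 6.0²)/(2·4.8·8.9) = (23.04 + 79.21 − 36)/85.44 = 66.25/85.44 ≈ 0.775398
C = arccos(0.775398) ≈ 39.1589°

C = 39.16°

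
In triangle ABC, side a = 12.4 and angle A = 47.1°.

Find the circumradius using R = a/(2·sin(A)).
R = a/(2·sin(A)) = 12.4/(2·sin(47.1°))
sin(47.1°) ≈ 0.732543
R ≈ 12.4/(2·0.732543) = 12.4/1.46509 ≈ 8.46367

R = 8.464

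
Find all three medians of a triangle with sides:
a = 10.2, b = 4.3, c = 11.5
Median formula: m_a = ½√(2b² + 2c² − a²) (and cyclically). a² = 104.04, b² = 18.49, c² = 132.25.
m_a = ½√(2·18.49 + 2·132.25 − 104.04) = ½√197.44 ≈ ½·14.0513 ≈ 7.02567
m_b = ½√(2·104.04 + 2·132.25 − 18.49) = ½√454.09 ≈ ½·21.3094 ≈ 10.6547
m_c = ½√(2·104.04 + 2·18.49 − 132.25) = ½√112.81 ≈ ½·10.6212 ≈ 5.3106

m_a = 7.026, m_b = 10.65, m_c = 5.311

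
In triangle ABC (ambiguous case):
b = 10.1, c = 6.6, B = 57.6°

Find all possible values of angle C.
b/sin(B) = c/sin(C)  ⇒  sin(C) = c·sin(B)/b = 6.6·sin(57.6°)/10.1
sin(57.6°) ≈ 0.844328
sin(C) ≈ 6.6·0.844328/10.1 ≈ 5.57256/10.1 ≈ 0.551739
Candidate 1: C₁ = arcsin(0.551739) ≈ 33.4864°  →  A = 180° − 57.6° − 33.4864° ≈ 88.9136° > 0, valid
Candidate 2: C₂ = 180° − C₁ ≈ 146.514°  →  A = 180° − 57.6° − 146.514° ≈ -24.1136° ≤ 0, not a valid triangle

C = 33.49° (one solution)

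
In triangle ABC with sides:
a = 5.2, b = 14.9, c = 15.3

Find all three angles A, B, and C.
Law of cosines for each angle (a² = 27.04, b² = 222.01, c² = 234.09):
cos(A) = (b² + c² − a²)/(2bc) = (222.01 + 234.09 − 27.04)/(2·14.9·15.3) = 429.06/455.94 ≈ 0.941045  ⇒  A ≈ 19.7722°
cos(B) = (a² + c² − b²)/(2ac) = (27.04 + 234.09 − 222.01)/(2·5.2·15.3) = 39.12/159.12 ≈ 0.245852  ⇒  B ≈ 75.7678°
cos(C) = (a² + b² − c²)/(2ab) = (27.04 + 222.01 − 234.09)/(2·5.2·14.9) = 14.96/154.96 ≈ 0.096541  ⇒  C ≈ 84.46°
Check: A + B + C ≈ 180°

A = 19.77°, B = 75.77°, C = 84.46°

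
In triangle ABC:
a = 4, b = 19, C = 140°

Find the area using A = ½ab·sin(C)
A = ½·a·b·sin(C) = ½·4·19·sin(140°)
sin(140°) ≈ 0.642788
A ≈ ½·76·0.642788 = 38·0.642788 ≈ 24.4259

Area = 24.43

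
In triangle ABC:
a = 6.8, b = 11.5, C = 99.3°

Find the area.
Two sides and the included angle (SAS): A = ½·a·b·sin(C) = ½·6.8·11.5·sin(99.3°)
sin(99.3°) ≈ 0.986856
A ≈ ½·78.2·0.986856 = 39.1·0.986856 ≈ 38.5861

Area = 38.59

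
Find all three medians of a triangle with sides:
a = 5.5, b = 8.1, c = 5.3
Median formula: m_a = ½√(2b² + 2c² − a²) (and cyclically). a² = 30.25, b² = 65.61, c² = 28.09.
m_a = ½√(2·65.61 + 2·28.09 − 30.25) = ½√157.15 ≈ ½·12.5359 ≈ 6.26797
m_b = ½√(2·30.25 + 2·28.09 − 65.61) = ½√51.07 ≈ ½·7.14633 ≈ 3.57316
m_c = ½√(2·30.25 + 2·65.61 − 28.09) = ½√163.63 ≈ ½·12.7918 ≈ 6.3959

m_a = 6.268, m_b = 3.573, m_c = 6.396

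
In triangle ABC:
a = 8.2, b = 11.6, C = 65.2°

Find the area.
Two sides and the included angle (SAS): A = ½·a·b·sin(C) = ½·8.2·11.6·sin(65.2°)
sin(65.2°) ≈ 0.907777
A ≈ ½·95.12·0.907777 = 47.56·0.907777 ≈ 43.1739

Area = 43.17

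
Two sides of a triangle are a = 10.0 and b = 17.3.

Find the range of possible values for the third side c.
Triangle inequality: |a − b| < c < a + b
|a − b| = |10.0 − 17.3| = 7.3
a + b = 10.0 + 17.3 = 27.3

7.3 < c < 27.3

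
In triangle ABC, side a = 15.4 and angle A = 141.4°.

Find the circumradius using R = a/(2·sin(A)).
R = a/(2·sin(A)) = 15.4/(2·sin(141.4°))
sin(141.4°) ≈ 0.62388
R ≈ 15.4/(2·0.62388) = 15.4/1.24776 ≈ 12.3421

R = 12.34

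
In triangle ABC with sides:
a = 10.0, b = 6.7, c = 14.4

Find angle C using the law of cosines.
c² = a² + b² − 2ab·cos(C)  ⇒  cos(C) = (a² + b² − c²)/(2ab)
cos(C) = (10.0² + 6.7² − 14.4²)/(2·10.0·6.7) = (100 + 44.89 − 207.36)/134 = -62.47/134 ≈ -0.466194
C = arccos(-0.466194) ≈ 117.788°

C = 117.8°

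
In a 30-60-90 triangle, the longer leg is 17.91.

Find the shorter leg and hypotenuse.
In a 30-60-90 triangle the sides are in ratio 1 : √3 : 2, so short leg = long leg/√3 and hypotenuse = 2·(short leg).
Short leg = 17.91/√3 ≈ 17.91/1.73205 ≈ 10.3403
Hypotenuse = 2·10.3403 ≈ 20.6807

Short leg = 10.34, Hypotenuse = 20.68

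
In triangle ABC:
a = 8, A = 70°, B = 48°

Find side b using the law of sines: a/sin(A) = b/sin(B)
a/sin(A) = b/sin(B)  ⇒  b = a·sin(B)/sin(A) = 8·sin(48°)/sin(70°)
sin(48°) ≈ 0.743145, sin(70°) ≈ 0.939693
b ≈ 8·0.743145/0.939693 ≈ 5.94516/0.939693 ≈ 6.32671

b = 6.327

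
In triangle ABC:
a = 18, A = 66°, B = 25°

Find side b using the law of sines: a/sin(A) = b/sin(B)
a/sin(A) = b/sin(B)  ⇒  b = a·sin(B)/sin(A) = 18·sin(25°)/sin(66°)
sin(25°) ≈ 0.422618, sin(66°) ≈ 0.913545
b ≈ 18·0.422618/0.913545 ≈ 7.60713/0.913545 ≈ 8.32704

b = 8.327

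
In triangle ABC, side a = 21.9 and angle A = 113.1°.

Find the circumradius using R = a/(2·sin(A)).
R = a/(2·sin(A)) = 21.9/(2·sin(113.1°))
sin(113.1°) ≈ 0.919821
R ≈ 21.9/(2·0.919821) = 21.9/1.83964 ≈ 11.9045

R = 11.9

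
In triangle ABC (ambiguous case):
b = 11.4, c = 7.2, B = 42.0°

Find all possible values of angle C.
b/sin(B) = c/sin(C)  ⇒  sin(C) = c·sin(B)/b = 7.2·sin(42.0°)/11.4
sin(42.0°) ≈ 0.669131
sin(C) ≈ 7.2·0.669131/11.4 ≈ 4.81774/11.4 ≈ 0.422609
Candidate 1: C₁ = arcsin(0.422609) ≈ 24.9994°  →  A = 180° − 42.0° − 24.9994° ≈ 113.001° > 0, valid
Candidate 2: C₂ = 180° − C₁ ≈ 155.001°  →  A = 180° − 42.0° − 155.001° ≈ -17.0006° ≤ 0, not a valid triangle

C = 25° (one solution)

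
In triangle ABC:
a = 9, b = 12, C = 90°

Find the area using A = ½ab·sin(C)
A = ½·a·b·sin(C) = ½·9·12·sin(90°)
sin(90°) ≈ 1
A ≈ ½·108·1 = 54·1 ≈ 54

Area = 54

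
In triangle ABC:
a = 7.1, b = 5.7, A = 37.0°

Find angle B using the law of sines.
a/sin(A) = b/sin(B)  ⇒  sin(B) = b·sin(A)/a = 5.7·sin(37.0°)/7.1
sin(37.0°) ≈ 0.601815
sin(B) ≈ 5.7·0.601815/7.1 ≈ 3.43035/7.1 ≈ 0.483147
B = arcsin(0.483147) ≈ 28.8912°
(Since b ≤ a we need B ≤ A, so the obtuse alternative 180° − 28.8912° ≈ 151.109° is rejected.)

B = 28.89°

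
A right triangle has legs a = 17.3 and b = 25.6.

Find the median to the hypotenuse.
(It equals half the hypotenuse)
Hypotenuse c = √(a² + b²) = √(299.29 + 655.36) = √954.65 ≈ 30.8974
Median to hypotenuse = c/2 ≈ 30.8974/2 ≈ 15.4487

Median = 15.45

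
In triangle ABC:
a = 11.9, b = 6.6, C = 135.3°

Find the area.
Two sides and the included angle (SAS): A = ½·a·b·sin(C) = ½·11.9·6.6·sin(135.3°)
sin(135.3°) ≈ 0.703395
A ≈ ½·78.54·0.703395 = 39.27·0.703395 ≈ 27.6223

Area = 27.62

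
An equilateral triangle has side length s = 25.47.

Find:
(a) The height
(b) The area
(a) The height splits the triangle into two 30-60-90 halves: h = s·√3/2 = 25.47·1.73205/2 ≈ 44.1153/2 ≈ 22.0577
(b) Area = (√3/4)·s² = (√3/4)·25.47² = (√3/4)·648.7209 ≈ 0.433013·648.7209 ≈ 280.904

Height = 22.06, Area = 280.9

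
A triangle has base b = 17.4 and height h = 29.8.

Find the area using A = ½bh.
A = ½·b·h = ½·17.4·29.8 = ½·518.52 = 259.26

Area = 259.26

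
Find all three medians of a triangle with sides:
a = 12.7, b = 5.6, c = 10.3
Median formula: m_a = ½√(2b² + 2c² − a²) (and cyclically). a² = 161.29, b² = 31.36, c² = 106.09.
m_a = ½√(2·31.36 + 2·106.09 − 161.29) = ½√113.61 ≈ ½·10.6588 ≈ 5.3294
m_b = ½√(2·161.29 + 2·106.09 − 31.36) = ½√503.4 ≈ ½·22.4366 ≈ 11.2183
m_c = ½√(2·161.29 + 2·31.36 − 106.09) = ½√279.21 ≈ ½·16.7096 ≈ 8.35479

m_a = 5.329, m_b = 11.22, m_c = 8.355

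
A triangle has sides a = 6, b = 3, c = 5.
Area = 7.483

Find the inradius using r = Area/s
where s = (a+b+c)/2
s = (6 + 3 + 5)/2 = 14/2 = 7
r = Area/s = 7.483/7 ≈ 1.069

r = 1.069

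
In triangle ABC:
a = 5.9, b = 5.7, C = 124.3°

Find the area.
Two sides and the included angle (SAS): A = ½·a·b·sin(C) = ½·5.9·5.7·sin(124.3°)
sin(124.3°) ≈ 0.826098
A ≈ ½·33.63·0.826098 = 16.815·0.826098 ≈ 13.8908

Area = 13.89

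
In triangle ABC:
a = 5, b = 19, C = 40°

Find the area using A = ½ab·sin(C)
A = ½·a·b·sin(C) = ½·5·19·sin(40°)
sin(40°) ≈ 0.642788
A ≈ ½·95·0.642788 = 47.5·0.642788 ≈ 30.5324

Area = 30.53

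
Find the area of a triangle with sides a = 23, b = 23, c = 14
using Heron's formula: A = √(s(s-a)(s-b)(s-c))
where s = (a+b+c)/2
s = (23 + 23 + 14)/2 = 60/2 = 30
s − a = 7, s − b = 7, s − c = 16
s(s−a)(s−b)(s−c) = 30·7·7·16 = 23520
Area = √23520 ≈ 153.362

s = 30.0, Area = 153.4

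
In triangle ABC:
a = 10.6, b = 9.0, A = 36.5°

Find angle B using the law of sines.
a/sin(A) = b/sin(B)  ⇒  sin(B) = b·sin(A)/a = 9.0·sin(36.5°)/10.6
sin(36.5°) ≈ 0.594823
sin(B) ≈ 9.0·0.594823/10.6 ≈ 5.35341/10.6 ≈ 0.505038
B = arcsin(0.505038) ≈ 30.3339°
(Since b ≤ a we need B ≤ A, so the obtuse alternative 180° − 30.3339° ≈ 149.666° is rejected.)

B = 30.33°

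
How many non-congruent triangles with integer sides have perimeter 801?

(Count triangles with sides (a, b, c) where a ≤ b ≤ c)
Let a ≤ b ≤ c with a + b + c = 801. The only binding inequality is a + b > c, i.e. 801 − c > c, so c < 801/2; and c ≥ 801/3 since c is the largest side.
So 267 ≤ c ≤ 400. For each c, b runs from ⌈(801 − c)/2⌉ up to c (then a = 801 − b − c satisfies 1 ≤ a ≤ b automatically), giving c − ⌈(801 − c)/2⌉ + 1 choices.
Summing over c: 1 + 2 + 4 + 5 + … + 199 + 200  (134 terms, c = 267, …, 400) = 13467
Check (closed form: nearest integer to p²/48 for even p, (p+3)²/48 for odd p): (801+3)²/48 = 804²/48 = 646416/48 ≈ 13467.00 → 13467

13467 triangles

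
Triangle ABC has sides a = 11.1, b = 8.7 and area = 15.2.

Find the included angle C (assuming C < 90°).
Area = ½·a·b·sin(C)  ⇒  sin(C) = 2·Area/(a·b) = 2·15.2/(11.1·8.7) = 30.4/96.57 ≈ 0.314798
C = arcsin(0.314798) ≈ 18.3486° (taking the acute solution since C < 90°)

C = 18.35°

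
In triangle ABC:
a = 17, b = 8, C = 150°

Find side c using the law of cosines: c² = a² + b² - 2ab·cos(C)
c² = 17² + 8² − 2·17·8·cos(150°)
cos(150°) ≈ -0.866025
c² ≈ 289 + 64 − 272·(-0.866025) ≈ 353 + 235.559 ≈ 588.559
c ≈ √588.559 ≈ 24.2602

c = 24.26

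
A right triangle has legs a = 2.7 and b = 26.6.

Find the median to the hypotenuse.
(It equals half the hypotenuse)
Hypotenuse c = √(a² + b²) = √(7.29 + 707.56) = √714.85 ≈ 26.7367
Median to hypotenuse = c/2 ≈ 26.7367/2 ≈ 13.3683

Median = 13.37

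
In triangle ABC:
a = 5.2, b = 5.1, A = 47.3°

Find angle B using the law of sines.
a/sin(A) = b/sin(B)  ⇒  sin(B) = b·sin(A)/a = 5.1·sin(47.3°)/5.2
sin(47.3°) ≈ 0.734915
sin(B) ≈ 5.1·0.734915/5.2 ≈ 3.74806/5.2 ≈ 0.720782
B = arcsin(0.720782) ≈ 46.1191°
(Since b ≤ a we need B ≤ A, so the obtuse alternative 180° − 46.1191° ≈ 133.881° is rejected.)

B = 46.12°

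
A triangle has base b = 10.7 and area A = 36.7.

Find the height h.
A = ½·b·h  ⇒  h = 2A/b = 2·36.7/10.7 = 73.4/10.7 ≈ 6.85981

h = 6.86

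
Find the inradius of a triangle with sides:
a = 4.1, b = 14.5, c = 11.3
r = Area/s where s is the semi-perimeter.
s = (4.1 + 14.5 + 11.3)/2 = 29.9/2 = 14.95
Area = √(s(s−a)(s−b)(s−c)) = √(14.95·10.85·0.45·3.65) ≈ √266.426 ≈ 16.3226
r ≈ 16.3226/14.95 ≈ 1.09181

r = 1.092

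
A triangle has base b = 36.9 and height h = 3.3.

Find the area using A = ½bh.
A = ½·b·h = ½·36.9·3.3 = ½·121.77 = 60.885

Area = 60.885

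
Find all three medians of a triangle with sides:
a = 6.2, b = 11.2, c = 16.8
Median formula: m_a = ½√(2b² + 2c² − a²) (and cyclically). a² = 38.44, b² = 125.44, c² = 282.24.
m_a = ½√(2·125.44 + 2·282.24 − 38.44) = ½√776.92 ≈ ½·27.8733 ≈ 13.9366
m_b = ½√(2·38.44 + 2·282.24 − 125.44) = ½√515.92 ≈ ½·22.7139 ≈ 11.3569
m_c = ½√(2·38.44 + 2·125.44 − 282.24) = ½√45.52 ≈ ½·6.74685 ≈ 3.37343

m_a = 13.94, m_b = 11.36, m_c = 3.373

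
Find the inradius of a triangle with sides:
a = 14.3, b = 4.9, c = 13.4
r = Area/s where s is the semi-perimeter.
s = (14.3 + 4.9 + 13.4)/2 = 32.6/2 = 16.3
Area = √(s(s−a)(s−b)(s−c)) = √(16.3·2·11.4·2.9) ≈ √1077.76 ≈ 32.8292
r ≈ 32.8292/16.3 ≈ 2.01406

r = 2.014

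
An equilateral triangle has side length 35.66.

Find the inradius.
r = Area/s with s the semi-perimeter.
Area = (√3/4)·35.66² = (√3/4)·1271.6356 ≈ 0.433013·1271.6356 ≈ 550.634
s = 3·35.66/2 = 53.49
r ≈ 550.634/53.49 ≈ 10.2942
(Equivalently r = side/(2√3) = 35.66/3.4641 ≈ 10.2942.)

r = 10.29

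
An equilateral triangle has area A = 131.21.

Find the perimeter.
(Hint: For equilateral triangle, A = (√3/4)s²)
A = (√3/4)s²  ⇒  s² = 4A/√3 = 4·131.21/√3 = 524.84/1.73205 ≈ 303.017
s ≈ √303.017 ≈ 17.4074
Perimeter = 3s ≈ 3·17.4074 ≈ 52.2221

Perimeter = 52.22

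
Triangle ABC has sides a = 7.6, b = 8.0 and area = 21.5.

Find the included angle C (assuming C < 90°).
Area = ½·a·b·sin(C)  ⇒  sin(C) = 2·Area/(a·b) = 2·21.5/(7.6·8.0) = 43/60.8 ≈ 0.707237
C = arcsin(0.707237) ≈ 45.0105° (taking the acute solution since C < 90°)

C = 45.01°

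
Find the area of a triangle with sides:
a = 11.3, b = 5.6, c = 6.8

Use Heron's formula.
s = (11.3 + 5.6 + 6.8)/2 = 23.7/2 = 11.85
s − a = 0.55, s − b = 6.25, s − c = 5.05
s(s−a)(s−b)(s−c) = 11.85·0.55·6.25·5.05 ≈ 205.709
Area = √205.709 ≈ 14.3425

Area = 14.34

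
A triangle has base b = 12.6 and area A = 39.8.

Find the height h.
A = ½·b·h  ⇒  h = 2A/b = 2·39.8/12.6 = 79.6/12.6 ≈ 6.31746

h = 6.317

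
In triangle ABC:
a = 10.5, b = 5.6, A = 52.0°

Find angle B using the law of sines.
a/sin(A) = b/sin(B)  ⇒  sin(B) = b·sin(A)/a = 5.6·sin(52.0°)/10.5
sin(52.0°) ≈ 0.788011
sin(B) ≈ 5.6·0.788011/10.5 ≈ 4.41286/10.5 ≈ 0.420272
B = arcsin(0.420272) ≈ 24.8518°
(Since b ≤ a we need B ≤ A, so the obtuse alternative 180° − 24.8518° ≈ 155.148° is rejected.)

B = 24.85°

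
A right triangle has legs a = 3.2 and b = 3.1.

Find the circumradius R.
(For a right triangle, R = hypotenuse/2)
Hypotenuse c = √(a² + b²) = √(10.24 + 9.61) = √19.85 ≈ 4.45533
R = c/2 ≈ 4.45533/2 ≈ 2.22767

R = 2.228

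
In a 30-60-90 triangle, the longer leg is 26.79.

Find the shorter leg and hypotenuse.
In a 30-60-90 triangle the sides are in ratio 1 : √3 : 2, so short leg = long leg/√3 and hypotenuse = 2·(short leg).
Short leg = 26.79/√3 ≈ 26.79/1.73205 ≈ 15.4672
Hypotenuse = 2·15.4672 ≈ 30.9344

Short leg = 15.47, Hypotenuse = 30.93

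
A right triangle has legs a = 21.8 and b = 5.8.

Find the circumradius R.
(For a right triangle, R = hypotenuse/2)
Hypotenuse c = √(a² + b²) = √(475.24 + 33.64) = √508.88 ≈ 22.5584
R = c/2 ≈ 22.5584/2 ≈ 11.2792

R = 11.28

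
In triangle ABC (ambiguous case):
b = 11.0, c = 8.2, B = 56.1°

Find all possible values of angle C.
b/sin(B) = c/sin(C)  ⇒  sin(C) = c·sin(B)/b = 8.2·sin(56.1°)/11.0
sin(56.1°) ≈ 0.830012
sin(C) ≈ 8.2·0.830012/11.0 ≈ 6.8061/11.0 ≈ 0.618736
Candidate 1: C₁ = arcsin(0.618736) ≈ 38.2239°  →  A = 180° − 56.1° − 38.2239° ≈ 85.6761° > 0, valid
Candidate 2: C₂ = 180° − C₁ ≈ 141.776°  →  A = 180° − 56.1° − 141.776° ≈ -17.8761° ≤ 0, not a valid triangle

C = 38.22° (one solution)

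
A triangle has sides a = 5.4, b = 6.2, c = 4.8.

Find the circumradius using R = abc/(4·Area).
First find the area with Heron's formula.
s = (5.4 + 6.2 + 4.8)/2 = 8.2
Area = √(s(s−a)(s−b)(s−c)) = √(8.2·2.8·2·3.4) ≈ √156.128 ≈ 12.4951
abc = 5.4·6.2·4.8 = 160.704
R = abc/(4·Area) ≈ 160.704/(4·12.4951) = 160.704/49.9805 ≈ 3.21534

R = 3.215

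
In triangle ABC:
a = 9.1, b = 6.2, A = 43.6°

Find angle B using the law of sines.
a/sin(A) = b/sin(B)  ⇒  sin(B) = b·sin(A)/a = 6.2·sin(43.6°)/9.1
sin(43.6°) ≈ 0.68962
sin(B) ≈ 6.2·0.68962/9.1 ≈ 4.27564/9.1 ≈ 0.469851
B = arcsin(0.469851) ≈ 28.0246°
(Since b ≤ a we need B ≤ A, so the obtuse alternative 180° − 28.0246° ≈ 151.975° is rejected.)

B = 28.02°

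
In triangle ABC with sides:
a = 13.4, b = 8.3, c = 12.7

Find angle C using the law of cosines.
c² = a² + b² − 2ab·cos(C)  ⇒  cos(C) = (a² + b² − c²)/(2ab)
cos(C) = (13.4² + 8.3² − 12.7²)/(2·13.4·8.3) = (179.56 + 68.89 − 161.29)/222.44 = 87.16/222.44 ≈ 0.391836
C = arccos(0.391836) ≈ 66.9312°

C = 66.93°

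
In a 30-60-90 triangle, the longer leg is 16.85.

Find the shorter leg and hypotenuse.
In a 30-60-90 triangle the sides are in ratio 1 : √3 : 2, so short leg = long leg/√3 and hypotenuse = 2·(short leg).
Short leg = 16.85/√3 ≈ 16.85/1.73205 ≈ 9.72835
Hypotenuse = 2·9.72835 ≈ 19.4567

Short leg = 9.728, Hypotenuse = 19.46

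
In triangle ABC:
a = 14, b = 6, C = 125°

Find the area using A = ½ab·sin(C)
A = ½·a·b·sin(C) = ½·14·6·sin(125°)
sin(125°) ≈ 0.819152
A ≈ ½·84·0.819152 = 42·0.819152 ≈ 34.4044

Area = 34.4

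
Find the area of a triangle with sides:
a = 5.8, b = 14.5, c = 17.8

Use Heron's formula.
s = (5.8 + 14.5 + 17.8)/2 = 38.1/2 = 19.05
s − a = 13.25, s − b = 4.55, s − c = 1.25
s(s−a)(s−b)(s−c) = 19.05·13.25·4.55·1.25 ≈ 1435.6
Area = √1435.6 ≈ 37.8893

Area = 37.89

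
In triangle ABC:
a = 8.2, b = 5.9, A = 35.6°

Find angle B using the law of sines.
a/sin(A) = b/sin(B)  ⇒  sin(B) = b·sin(A)/a = 5.9·sin(35.6°)/8.2
sin(35.6°) ≈ 0.582123
sin(B) ≈ 5.9·0.582123/8.2 ≈ 3.43453/8.2 ≈ 0.418845
B = arcsin(0.418845) ≈ 24.7617°
(Since b ≤ a we need B ≤ A, so the obtuse alternative 180° − 24.7617° ≈ 155.238° is rejected.)

B = 24.76°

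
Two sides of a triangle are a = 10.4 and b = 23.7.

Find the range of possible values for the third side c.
Triangle inequality: |a − b| < c < a + b
|a − b| = |10.4 − 23.7| = 13.3
a + b = 10.4 + 23.7 = 34.1

13.3 < c < 34.1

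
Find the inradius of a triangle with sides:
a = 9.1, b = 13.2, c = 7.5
r = Area/s where s is the semi-perimeter.
s = (9.1 + 13.2 + 7.5)/2 = 29.8/2 = 14.9
Area = √(s(s−a)(s−b)(s−c)) = √(14.9·5.8·1.7·7.4) ≈ √1087.16 ≈ 32.9722
r ≈ 32.9722/14.9 ≈ 2.2129

r = 2.213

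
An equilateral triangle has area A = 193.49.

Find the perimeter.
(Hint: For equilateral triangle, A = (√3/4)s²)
A = (√3/4)s²  ⇒  s² = 4A/√3 = 4·193.49/√3 = 773.96/1.73205 ≈ 446.846
s ≈ √446.846 ≈ 21.1387
Perimeter = 3s ≈ 3·21.1387 ≈ 63.4162

Perimeter = 63.42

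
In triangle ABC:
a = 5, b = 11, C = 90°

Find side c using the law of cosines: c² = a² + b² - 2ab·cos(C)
c² = 5² + 11² − 2·5·11·cos(90°)
cos(90°) ≈ 0
c² ≈ 25 + 121 − 110·(0) ≈ 146 − 0 ≈ 146
c ≈ √146 ≈ 12.083

c = 12.08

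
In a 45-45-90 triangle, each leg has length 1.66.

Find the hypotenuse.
In a 45-45-90 triangle the sides are in ratio 1 : 1 : √2, so hypotenuse = leg·√2.
Hypotenuse = 1.66·√2 ≈ 1.66·1.41421 ≈ 2.34759

Hypotenuse = 1.66√2 = 2.348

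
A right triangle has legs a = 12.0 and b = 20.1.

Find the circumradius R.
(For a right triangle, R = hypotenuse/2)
Hypotenuse c = √(a² + b²) = √(144 + 404.01) = √548.01 ≈ 23.4096
R = c/2 ≈ 23.4096/2 ≈ 11.7048

R = 11.7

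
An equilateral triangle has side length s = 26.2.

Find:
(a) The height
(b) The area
(a) The height splits the triangle into two 30-60-90 halves: h = s·√3/2 = 26.2·1.73205/2 ≈ 45.3797/2 ≈ 22.6899
(b) Area = (√3/4)·s² = (√3/4)·26.2² = (√3/4)·686.44 ≈ 0.433013·686.44 ≈ 297.237

Height = 22.69, Area = 297.2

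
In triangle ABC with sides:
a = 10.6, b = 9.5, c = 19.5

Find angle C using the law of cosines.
c² = a² + b² − 2ab·cos(C)  ⇒  cos(C) = (a² + b² − c²)/(2ab)
cos(C) = (10.6² + 9.5² − 19.5²)/(2·10.6·9.5) = (112.36 + 90.25 − 380.25)/201.4 = -177.64/201.4 ≈ -0.882026
C = arccos(-0.882026) ≈ 151.888°

C = 151.9°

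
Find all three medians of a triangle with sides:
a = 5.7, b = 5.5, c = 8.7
Median formula: m_a = ½√(2b² + 2c² − a²) (and cyclically). a² = 32.49, b² = 30.25, c² = 75.69.
m_a = ½√(2·30.25 + 2·75.69 − 32.49) = ½√179.39 ≈ ½·13.3937 ≈ 6.69683
m_b = ½√(2·32.49 + 2·75.69 − 30.25) = ½√186.11 ≈ ½·13.6422 ≈ 6.82111
m_c = ½√(2·32.49 + 2·30.25 − 75.69) = ½√49.79 ≈ ½·7.0562 ≈ 3.5281

m_a = 6.697, m_b = 6.821, m_c = 3.528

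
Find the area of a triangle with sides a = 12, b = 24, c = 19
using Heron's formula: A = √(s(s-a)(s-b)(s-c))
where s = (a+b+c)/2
s = (12 + 24 + 19)/2 = 55/2 = 27.5
s − a = 15.5, s − b = 3.5, s − c = 8.5
s(s−a)(s−b)(s−c) = 27.5·15.5·3.5·8.5 = 12680.9375
Area = √12680.9375 ≈ 112.61

s = 27.5, Area = 112.6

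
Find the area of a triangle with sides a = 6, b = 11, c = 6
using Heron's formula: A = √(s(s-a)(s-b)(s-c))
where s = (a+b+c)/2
s = (6 + 11 + 6)/2 = 23/2 = 11.5
s − a = 5.5, s − b = 0.5, s − c = 5.5
s(s−a)(s−b)(s−c) = 11.5·5.5·0.5·5.5 = 173.9375
Area = √173.9375 ≈ 13.1885

s = 11.5, Area = 13.19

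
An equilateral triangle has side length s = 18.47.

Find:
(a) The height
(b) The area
(a) The height splits the triangle into two 30-60-90 halves: h = s·√3/2 = 18.47·1.73205/2 ≈ 31.991/2 ≈ 15.9955
(b) Area = (√3/4)·s² = (√3/4)·18.47² = (√3/4)·341.1409 ≈ 0.433013·341.1409 ≈ 147.718

Height = 16, Area = 147.7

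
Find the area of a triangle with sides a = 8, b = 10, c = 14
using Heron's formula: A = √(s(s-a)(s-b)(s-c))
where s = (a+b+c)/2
s = (8 + 10 + 14)/2 = 32/2 = 16
s − a = 8, s − b = 6, s − c = 2
s(s−a)(s−b)(s−c) = 16·8·6·2 = 1536
Area = √1536 ≈ 39.1918

s = 16.0, Area = 39.19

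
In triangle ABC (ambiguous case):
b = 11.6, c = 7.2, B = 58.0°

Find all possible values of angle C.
b/sin(B) = c/sin(C)  ⇒  sin(C) = c·sin(B)/b = 7.2·sin(58.0°)/11.6
sin(58.0°) ≈ 0.848048
sin(C) ≈ 7.2·0.848048/11.6 ≈ 6.10595/11.6 ≈ 0.526375
Candidate 1: C₁ = arcsin(0.526375) ≈ 31.7608°  →  A = 180° − 58.0° − 31.7608° ≈ 90.2392° > 0, valid
Candidate 2: C₂ = 180° − C₁ ≈ 148.239°  →  A = 180° − 58.0° − 148.239° ≈ -26.2392° ≤ 0, not a valid triangle

C = 31.76° (one solution)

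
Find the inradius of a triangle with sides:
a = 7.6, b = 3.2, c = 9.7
r = Area/s where s is the semi-perimeter.
s = (7.6 + 3.2 + 9.7)/2 = 20.5/2 = 10.25
Area = √(s(s−a)(s−b)(s−c)) = √(10.25·2.65·7.05·0.55) ≈ √105.323 ≈ 10.2627
r ≈ 10.2627/10.25 ≈ 1.00124

r = 1.001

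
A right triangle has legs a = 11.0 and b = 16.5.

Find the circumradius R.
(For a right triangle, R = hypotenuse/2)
Hypotenuse c = √(a² + b²) = √(121 + 272.25) = √393.25 ≈ 19.8305
R = c/2 ≈ 19.8305/2 ≈ 9.91527

R = 9.915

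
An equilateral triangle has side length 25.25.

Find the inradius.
r = Area/s with s the semi-perimeter.
Area = (√3/4)·25.25² = (√3/4)·637.5625 ≈ 0.433013·637.5625 ≈ 276.073
s = 3·25.25/2 = 37.875
r ≈ 276.073/37.875 ≈ 7.28905
(Equivalently r = side/(2√3) = 25.25/3.4641 ≈ 7.28905.)

r = 7.289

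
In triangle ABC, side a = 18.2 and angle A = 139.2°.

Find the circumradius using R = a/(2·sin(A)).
R = a/(2·sin(A)) = 18.2/(2·sin(139.2°))
sin(139.2°) ≈ 0.653421
R ≈ 18.2/(2·0.653421) = 18.2/1.30684 ≈ 13.9267

R = 13.93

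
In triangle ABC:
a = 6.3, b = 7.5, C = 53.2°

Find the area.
Two sides and the included angle (SAS): A = ½·a·b·sin(C) = ½·6.3·7.5·sin(53.2°)
sin(53.2°) ≈ 0.800731
A ≈ ½·47.25·0.800731 = 23.625·0.800731 ≈ 18.9173

Area = 18.92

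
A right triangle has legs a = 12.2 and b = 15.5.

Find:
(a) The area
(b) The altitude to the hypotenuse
(a) The legs are perpendicular, so Area = ½·a·b = ½·12.2·15.5 = ½·189.1 = 94.55
(b) Hypotenuse c = √(a² + b²) = √(148.84 + 240.25) = √389.09 ≈ 19.7254
    Area = ½·c·h_c  ⇒  h_c = 2·Area/c = 189.1/19.7254 ≈ 9.58664

Area = 94.55, h_c = 9.587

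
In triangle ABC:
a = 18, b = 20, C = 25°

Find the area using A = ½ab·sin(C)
A = ½·a·b·sin(C) = ½·18·20·sin(25°)
sin(25°) ≈ 0.422618
A ≈ ½·360·0.422618 = 180·0.422618 ≈ 76.0713

Area = 76.07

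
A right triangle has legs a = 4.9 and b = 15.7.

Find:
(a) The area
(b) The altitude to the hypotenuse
(a) The legs are perpendicular, so Area = ½·a·b = ½·4.9·15.7 = ½·76.93 = 38.465
(b) Hypotenuse c = √(a² + b²) = √(24.01 + 246.49) = √270.5 ≈ 16.4469
    Area = ½·c·h_c  ⇒  h_c = 2·Area/c = 76.93/16.4469 ≈ 4.67748

Area = 38.465, h_c = 4.677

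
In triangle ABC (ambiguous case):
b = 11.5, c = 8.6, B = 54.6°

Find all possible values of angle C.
b/sin(B) = c/sin(C)  ⇒  sin(C) = c·sin(B)/b = 8.6·sin(54.6°)/11.5
sin(54.6°) ≈ 0.815128
sin(C) ≈ 8.6·0.815128/11.5 ≈ 7.0101/11.5 ≈ 0.609574
Candidate 1: C₁ = arcsin(0.609574) ≈ 37.5587°  →  A = 180° − 54.6° − 37.5587° ≈ 87.8413° > 0, valid
Candidate 2: C₂ = 180° − C₁ ≈ 142.441°  →  A = 180° − 54.6° − 142.441° ≈ -17.0413° ≤ 0, not a valid triangle

C = 37.56° (one solution)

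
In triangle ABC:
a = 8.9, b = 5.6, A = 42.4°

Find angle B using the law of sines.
a/sin(A) = b/sin(B)  ⇒  sin(B) = b·sin(A)/a = 5.6·sin(42.4°)/8.9
sin(42.4°) ≈ 0.674302
sin(B) ≈ 5.6·0.674302/8.9 ≈ 3.77609/8.9 ≈ 0.42428
B = arcsin(0.42428) ≈ 25.1051°
(Since b ≤ a we need B ≤ A, so the obtuse alternative 180° − 25.1051° ≈ 154.895° is rejected.)

B = 25.11°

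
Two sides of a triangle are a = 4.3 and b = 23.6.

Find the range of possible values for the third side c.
Triangle inequality: |a − b| < c < a + b
|a − b| = |4.3 − 23.6| = 19.3
a + b = 4.3 + 23.6 = 27.9

19.3 < c < 27.9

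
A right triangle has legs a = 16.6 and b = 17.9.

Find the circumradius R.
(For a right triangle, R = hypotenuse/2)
Hypotenuse c = √(a² + b²) = √(275.56 + 320.41) = √595.97 ≈ 24.4125
R = c/2 ≈ 24.4125/2 ≈ 12.2062

R = 12.21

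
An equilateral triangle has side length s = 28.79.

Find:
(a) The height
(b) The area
(a) The height splits the triangle into two 30-60-90 halves: h = s·√3/2 = 28.79·1.73205/2 ≈ 49.8657/2 ≈ 24.9329
(b) Area = (√3/4)·s² = (√3/4)·28.79² = (√3/4)·828.8641 ≈ 0.433013·828.8641 ≈ 358.909

Height = 24.93, Area = 358.9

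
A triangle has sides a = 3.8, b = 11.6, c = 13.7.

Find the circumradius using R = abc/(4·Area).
First find the area with Heron's formula.
s = (3.8 + 11.6 + 13.7)/2 = 14.55
Area = √(s(s−a)(s−b)(s−c)) = √(14.55·10.75·2.95·0.85) ≈ √392.204 ≈ 19.8041
abc = 3.8·11.6·13.7 = 603.896
R = abc/(4·Area) ≈ 603.896/(4·19.8041) = 603.896/79.2166 ≈ 7.62335

R = 7.623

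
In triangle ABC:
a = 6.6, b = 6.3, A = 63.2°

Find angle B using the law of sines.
a/sin(A) = b/sin(B)  ⇒  sin(B) = b·sin(A)/a = 6.3·sin(63.2°)/6.6
sin(63.2°) ≈ 0.892586
sin(B) ≈ 6.3·0.892586/6.6 ≈ 5.62329/6.6 ≈ 0.852014
B = arcsin(0.852014) ≈ 58.4314°
(Since b ≤ a we need B ≤ A, so the obtuse alternative 180° − 58.4314° ≈ 121.569° is rejected.)

B = 58.43°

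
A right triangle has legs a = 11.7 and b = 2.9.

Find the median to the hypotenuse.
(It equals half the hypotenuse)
Hypotenuse c = √(a² + b²) = √(136.89 + 8.41) = √145.3 ≈ 12.054
Median to hypotenuse = c/2 ≈ 12.054/2 ≈ 6.02702

Median = 6.027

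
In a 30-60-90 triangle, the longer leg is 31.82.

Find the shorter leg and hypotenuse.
In a 30-60-90 triangle the sides are in ratio 1 : √3 : 2, so short leg = long leg/√3 and hypotenuse = 2·(short leg).
Short leg = 31.82/√3 ≈ 31.82/1.73205 ≈ 18.3713
Hypotenuse = 2·18.3713 ≈ 36.7426

Short leg = 18.37, Hypotenuse = 36.74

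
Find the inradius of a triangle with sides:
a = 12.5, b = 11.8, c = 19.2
r = Area/s where s is the semi-perimeter.
s = (12.5 + 11.8 + 19.2)/2 = 43.5/2 = 21.75
Area = √(s(s−a)(s−b)(s−c)) = √(21.75·9.25·9.95·2.55) ≈ √5104.63 ≈ 71.4467
r ≈ 71.4467/21.75 ≈ 3.28491

r = 3.285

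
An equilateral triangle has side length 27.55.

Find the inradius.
r = Area/s with s the semi-perimeter.
Area = (√3/4)·27.55² = (√3/4)·759.0025 ≈ 0.433013·759.0025 ≈ 328.658
s = 3·27.55/2 = 41.325
r ≈ 328.658/41.325 ≈ 7.953
(Equivalently r = side/(2√3) = 27.55/3.4641 ≈ 7.953.)

r = 7.953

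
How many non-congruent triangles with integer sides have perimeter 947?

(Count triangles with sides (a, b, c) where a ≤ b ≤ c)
Let a ≤ b ≤ c with a + b + c = 947. The only binding inequality is a + b > c, i.e. 947 − c > c, so c < 947/2; and c ≥ 947/3 since c is the largest side.
So 316 ≤ c ≤ 473. For each c, b runs from ⌈(947 − c)/2⌉ up to c (then a = 947 − b − c satisfies 1 ≤ a ≤ b automatically), giving c − ⌈(947 − c)/2⌉ + 1 choices.
Summing over c: 1 + 3 + 4 + 6 + … + 235 + 237  (158 terms, c = 316, …, 473) = 18802
Check (closed form: nearest integer to p²/48 for even p, (p+3)²/48 for odd p): (947+3)²/48 = 950²/48 = 902500/48 ≈ 18802.08 → 18802

18802 triangles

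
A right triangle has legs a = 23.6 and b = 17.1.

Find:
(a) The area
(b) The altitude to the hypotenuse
(a) The legs are perpendicular, so Area = ½·a·b = ½·23.6·17.1 = ½·403.56 = 201.78
(b) Hypotenuse c = √(a² + b²) = √(556.96 + 292.41) = √849.37 ≈ 29.144
    Area = ½·c·h_c  ⇒  h_c = 2·Area/c = 403.56/29.144 ≈ 13.8471

Area = 201.78, h_c = 13.85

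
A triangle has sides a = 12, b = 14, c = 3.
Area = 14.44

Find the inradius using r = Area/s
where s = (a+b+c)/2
s = (12 + 14 + 3)/2 = 29/2 = 14.5
r = Area/s = 14.44/14.5 ≈ 0.995862

r = 0.9959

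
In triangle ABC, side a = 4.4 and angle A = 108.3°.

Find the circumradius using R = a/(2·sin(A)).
R = a/(2·sin(A)) = 4.4/(2·sin(108.3°))
sin(108.3°) ≈ 0.949425
R ≈ 4.4/(2·0.949425) = 4.4/1.89885 ≈ 2.31719

R = 2.317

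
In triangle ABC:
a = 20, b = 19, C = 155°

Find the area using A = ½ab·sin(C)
A = ½·a·b·sin(C) = ½·20·19·sin(155°)
sin(155°) ≈ 0.422618
A ≈ ½·380·0.422618 = 190·0.422618 ≈ 80.2975

Area = 80.3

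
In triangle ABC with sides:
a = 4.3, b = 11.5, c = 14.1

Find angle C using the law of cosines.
c² = a² + b² − 2ab·cos(C)  ⇒  cos(C) = (a² + b² − c²)/(2ab)
cos(C) = (4.3² + 11.5² − 14.1²)/(2·4.3·11.5) = (18.49 + 132.25 − 198.81)/98.9 = -48.07/98.9 ≈ -0.486047
C = arccos(-0.486047) ≈ 119.081°

C = 119.1°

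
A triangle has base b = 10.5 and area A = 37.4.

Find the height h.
A = ½·b·h  ⇒  h = 2A/b = 2·37.4/10.5 = 74.8/10.5 ≈ 7.12381

h = 7.124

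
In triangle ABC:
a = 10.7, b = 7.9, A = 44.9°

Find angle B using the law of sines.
a/sin(A) = b/sin(B)  ⇒  sin(B) = b·sin(A)/a = 7.9·sin(44.9°)/10.7
sin(44.9°) ≈ 0.705872
sin(B) ≈ 7.9·0.705872/10.7 ≈ 5.57639/10.7 ≈ 0.521158
B = arcsin(0.521158) ≈ 31.4099°
(Since b ≤ a we need B ≤ A, so the obtuse alternative 180° − 31.4099° ≈ 148.59° is rejected.)

B = 31.41°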